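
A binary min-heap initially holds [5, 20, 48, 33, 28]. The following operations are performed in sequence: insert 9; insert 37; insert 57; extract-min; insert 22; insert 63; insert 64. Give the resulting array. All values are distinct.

insert 9:
  append 9 at index 5 → [5, 20, 48, 33, 28, 9]
  9 < parent 48 at index 2, swap → [5, 20, 9, 33, 28, 48]
insert 37:
  append 37 at index 6 → [5, 20, 9, 33, 28, 48, 37] (no swap needed)
insert 57:
  append 57 at index 7 → [5, 20, 9, 33, 28, 48, 37, 57] (no swap needed)
extract-min → returns 5:
  remove root 5; move last element 57 to root → [57, 20, 9, 33, 28, 48, 37]
  57 vs smaller child 9 at index 2, swap → [9, 20, 57, 33, 28, 48, 37]
  57 vs smaller child 37 at index 6, swap → [9, 20, 37, 33, 28, 48, 57]
insert 22:
  append 22 at index 7 → [9, 20, 37, 33, 28, 48, 57, 22]
  22 < parent 33 at index 3, swap → [9, 20, 37, 22, 28, 48, 57, 33]
insert 63:
  append 63 at index 8 → [9, 20, 37, 22, 28, 48, 57, 33, 63] (no swap needed)
insert 64:
  append 64 at index 9 → [9, 20, 37, 22, 28, 48, 57, 33, 63, 64] (no swap needed)

[9, 20, 37, 22, 28, 48, 57, 33, 63, 64]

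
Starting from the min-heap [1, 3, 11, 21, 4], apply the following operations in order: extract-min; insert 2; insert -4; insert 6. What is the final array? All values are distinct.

[-4, 3, 2, 21, 4, 11, 6]

extract-min → returns 1:
  remove root 1; move last element 4 to root → [4, 3, 11, 21]
  4 vs smaller child 3 at index 1, swap → [3, 4, 11, 21]
insert 2:
  append 2 at index 4 → [3, 4, 11, 21, 2]
  2 < parent 4 at index 1, swap → [3, 2, 11, 21, 4]
  2 < parent 3 at index 0, swap → [2, 3, 11, 21, 4]
insert -4:
  append -4 at index 5 → [2, 3, 11, 21, 4, -4]
  -4 < parent 11 at index 2, swap → [2, 3, -4, 21, 4, 11]
  -4 < parent 2 at index 0, swap → [-4, 3, 2, 21, 4, 11]
insert 6:
  append 6 at index 6 → [-4, 3, 2, 21, 4, 11, 6] (no swap needed)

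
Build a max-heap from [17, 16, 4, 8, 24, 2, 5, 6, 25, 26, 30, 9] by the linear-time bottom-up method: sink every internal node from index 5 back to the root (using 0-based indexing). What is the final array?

[30, 26, 9, 25, 24, 4, 5, 6, 8, 16, 17, 2]

sift down from index 5:
  2 vs only child 9 at index 11, swap → [17, 16, 4, 8, 24, 9, 5, 6, 25, 26, 30, 2]
sift down from index 4:
  24 vs larger child 30 at index 10, swap → [17, 16, 4, 8, 30, 9, 5, 6, 25, 26, 24, 2]
sift down from index 3:
  8 vs larger child 25 at index 8, swap → [17, 16, 4, 25, 30, 9, 5, 6, 8, 26, 24, 2]
sift down from index 2:
  4 vs larger child 9 at index 5, swap → [17, 16, 9, 25, 30, 4, 5, 6, 8, 26, 24, 2]
sift down from index 1:
  16 vs larger child 30 at index 4, swap → [17, 30, 9, 25, 16, 4, 5, 6, 8, 26, 24, 2]
  16 vs larger child 26 at index 9, swap → [17, 30, 9, 25, 26, 4, 5, 6, 8, 16, 24, 2]
sift down from index 0:
  17 vs larger child 30 at index 1, swap → [30, 17, 9, 25, 26, 4, 5, 6, 8, 16, 24, 2]
  17 vs larger child 26 at index 4, swap → [30, 26, 9, 25, 17, 4, 5, 6, 8, 16, 24, 2]
  17 vs larger child 24 at index 10, swap → [30, 26, 9, 25, 24, 4, 5, 6, 8, 16, 17, 2]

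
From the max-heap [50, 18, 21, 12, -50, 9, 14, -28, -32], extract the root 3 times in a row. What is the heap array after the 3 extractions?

[14, 12, 9, -28, -50, -32]

extract-max #1 returns 50:
  remove root 50; move last element -32 to root → [-32, 18, 21, 12, -50, 9, 14, -28]
  -32 vs larger child 21 at index 2, swap → [21, 18, -32, 12, -50, 9, 14, -28]
  -32 vs larger child 14 at index 6, swap → [21, 18, 14, 12, -50, 9, -32, -28]
extract-max #2 returns 21:
  remove root 21; move last element -28 to root → [-28, 18, 14, 12, -50, 9, -32]
  -28 vs larger child 18 at index 1, swap → [18, -28, 14, 12, -50, 9, -32]
  -28 vs larger child 12 at index 3, swap → [18, 12, 14, -28, -50, 9, -32]
extract-max #3 returns 18:
  remove root 18; move last element -32 to root → [-32, 12, 14, -28, -50, 9]
  -32 vs larger child 14 at index 2, swap → [14, 12, -32, -28, -50, 9]
  -32 vs only child 9 at index 5, swap → [14, 12, 9, -28, -50, -32]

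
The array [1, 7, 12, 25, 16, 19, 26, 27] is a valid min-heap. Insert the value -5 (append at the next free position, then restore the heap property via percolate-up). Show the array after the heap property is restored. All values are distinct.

[-5, 1, 12, 7, 16, 19, 26, 27, 25]

append -5 at index 8 → [1, 7, 12, 25, 16, 19, 26, 27, -5]
-5 < parent 25 at index 3, swap → [1, 7, 12, -5, 16, 19, 26, 27, 25]
-5 < parent 7 at index 1, swap → [1, -5, 12, 7, 16, 19, 26, 27, 25]
-5 < parent 1 at index 0, swap → [-5, 1, 12, 7, 16, 19, 26, 27, 25]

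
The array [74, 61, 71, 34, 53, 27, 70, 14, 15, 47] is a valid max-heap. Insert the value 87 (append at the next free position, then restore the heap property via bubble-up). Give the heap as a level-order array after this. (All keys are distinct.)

[87, 74, 71, 34, 61, 27, 70, 14, 15, 47, 53]

append 87 at index 10 → [74, 61, 71, 34, 53, 27, 70, 14, 15, 47, 87]
87 > parent 53 at index 4, swap → [74, 61, 71, 34, 87, 27, 70, 14, 15, 47, 53]
87 > parent 61 at index 1, swap → [74, 87, 71, 34, 61, 27, 70, 14, 15, 47, 53]
87 > parent 74 at index 0, swap → [87, 74, 71, 34, 61, 27, 70, 14, 15, 47, 53]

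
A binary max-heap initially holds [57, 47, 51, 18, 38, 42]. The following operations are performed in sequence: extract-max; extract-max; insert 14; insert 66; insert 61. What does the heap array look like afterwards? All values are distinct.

extract-max → returns 57:
  remove root 57; move last element 42 to root → [42, 47, 51, 18, 38]
  42 vs larger child 51 at index 2, swap → [51, 47, 42, 18, 38]
extract-max → returns 51:
  remove root 51; move last element 38 to root → [38, 47, 42, 18]
  38 vs larger child 47 at index 1, swap → [47, 38, 42, 18]
insert 14:
  append 14 at index 4 → [47, 38, 42, 18, 14] (no swap needed)
insert 66:
  append 66 at index 5 → [47, 38, 42, 18, 14, 66]
  66 > parent 42 at index 2, swap → [47, 38, 66, 18, 14, 42]
  66 > parent 47 at index 0, swap → [66, 38, 47, 18, 14, 42]
insert 61:
  append 61 at index 6 → [66, 38, 47, 18, 14, 42, 61]
  61 > parent 47 at index 2, swap → [66, 38, 61, 18, 14, 42, 47]

[66, 38, 61, 18, 14, 42, 47]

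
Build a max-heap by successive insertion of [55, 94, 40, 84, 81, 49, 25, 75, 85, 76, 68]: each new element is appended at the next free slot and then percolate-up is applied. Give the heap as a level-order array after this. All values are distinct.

[94, 85, 49, 84, 81, 40, 25, 55, 75, 76, 68]

Insert 55:
  append 55 at index 0 → [55] (no swap needed)
Insert 94:
  append 94 at index 1 → [55, 94]
  94 > parent 55 at index 0, swap → [94, 55]
Insert 40:
  append 40 at index 2 → [94, 55, 40] (no swap needed)
Insert 84:
  append 84 at index 3 → [94, 55, 40, 84]
  84 > parent 55 at index 1, swap → [94, 84, 40, 55]
Insert 81:
  append 81 at index 4 → [94, 84, 40, 55, 81] (no swap needed)
Insert 49:
  append 49 at index 5 → [94, 84, 40, 55, 81, 49]
  49 > parent 40 at index 2, swap → [94, 84, 49, 55, 81, 40]
Insert 25:
  append 25 at index 6 → [94, 84, 49, 55, 81, 40, 25] (no swap needed)
Insert 75:
  append 75 at index 7 → [94, 84, 49, 55, 81, 40, 25, 75]
  75 > parent 55 at index 3, swap → [94, 84, 49, 75, 81, 40, 25, 55]
Insert 85:
  append 85 at index 8 → [94, 84, 49, 75, 81, 40, 25, 55, 85]
  85 > parent 75 at index 3, swap → [94, 84, 49, 85, 81, 40, 25, 55, 75]
  85 > parent 84 at index 1, swap → [94, 85, 49, 84, 81, 40, 25, 55, 75]
Insert 76:
  append 76 at index 9 → [94, 85, 49, 84, 81, 40, 25, 55, 75, 76] (no swap needed)
Insert 68:
  append 68 at index 10 → [94, 85, 49, 84, 81, 40, 25, 55, 75, 76, 68] (no swap needed)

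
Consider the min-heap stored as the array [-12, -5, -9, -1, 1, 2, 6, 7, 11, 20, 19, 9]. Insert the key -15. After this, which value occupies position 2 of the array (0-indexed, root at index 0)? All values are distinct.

-12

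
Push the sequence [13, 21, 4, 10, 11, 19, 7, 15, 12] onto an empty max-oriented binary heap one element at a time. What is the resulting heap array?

Insert 13:
  append 13 at index 0 → [13] (no swap needed)
Insert 21:
  append 21 at index 1 → [13, 21]
  21 > parent 13 at index 0, swap → [21, 13]
Insert 4:
  append 4 at index 2 → [21, 13, 4] (no swap needed)
Insert 10:
  append 10 at index 3 → [21, 13, 4, 10] (no swap needed)
Insert 11:
  append 11 at index 4 → [21, 13, 4, 10, 11] (no swap needed)
Insert 19:
  append 19 at index 5 → [21, 13, 4, 10, 11, 19]
  19 > parent 4 at index 2, swap → [21, 13, 19, 10, 11, 4]
Insert 7:
  append 7 at index 6 → [21, 13, 19, 10, 11, 4, 7] (no swap needed)
Insert 15:
  append 15 at index 7 → [21, 13, 19, 10, 11, 4, 7, 15]
  15 > parent 10 at index 3, swap → [21, 13, 19, 15, 11, 4, 7, 10]
  15 > parent 13 at index 1, swap → [21, 15, 19, 13, 11, 4, 7, 10]
Insert 12:
  append 12 at index 8 → [21, 15, 19, 13, 11, 4, 7, 10, 12] (no swap needed)

[21, 15, 19, 13, 11, 4, 7, 10, 12]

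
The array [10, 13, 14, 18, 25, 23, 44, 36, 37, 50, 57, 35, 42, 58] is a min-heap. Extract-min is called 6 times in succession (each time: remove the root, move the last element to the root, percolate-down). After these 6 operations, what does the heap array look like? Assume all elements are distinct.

[35, 36, 44, 37, 42, 57, 50, 58]

extract-min #1 returns 10:
  remove root 10; move last element 58 to root → [58, 13, 14, 18, 25, 23, 44, 36, 37, 50, 57, 35, 42]
  58 vs smaller child 13 at index 1, swap → [13, 58, 14, 18, 25, 23, 44, 36, 37, 50, 57, 35, 42]
  58 vs smaller child 18 at index 3, swap → [13, 18, 14, 58, 25, 23, 44, 36, 37, 50, 57, 35, 42]
  58 vs smaller child 36 at index 7, swap → [13, 18, 14, 36, 25, 23, 44, 58, 37, 50, 57, 35, 42]
extract-min #2 returns 13:
  remove root 13; move last element 42 to root → [42, 18, 14, 36, 25, 23, 44, 58, 37, 50, 57, 35]
  42 vs smaller child 14 at index 2, swap → [14, 18, 42, 36, 25, 23, 44, 58, 37, 50, 57, 35]
  42 vs smaller child 23 at index 5, swap → [14, 18, 23, 36, 25, 42, 44, 58, 37, 50, 57, 35]
  42 vs only child 35 at index 11, swap → [14, 18, 23, 36, 25, 35, 44, 58, 37, 50, 57, 42]
extract-min #3 returns 14:
  remove root 14; move last element 42 to root → [42, 18, 23, 36, 25, 35, 44, 58, 37, 50, 57]
  42 vs smaller child 18 at index 1, swap → [18, 42, 23, 36, 25, 35, 44, 58, 37, 50, 57]
  42 vs smaller child 25 at index 4, swap → [18, 25, 23, 36, 42, 35, 44, 58, 37, 50, 57]
extract-min #4 returns 18:
  remove root 18; move last element 57 to root → [57, 25, 23, 36, 42, 35, 44, 58, 37, 50]
  57 vs smaller child 23 at index 2, swap → [23, 25, 57, 36, 42, 35, 44, 58, 37, 50]
  57 vs smaller child 35 at index 5, swap → [23, 25, 35, 36, 42, 57, 44, 58, 37, 50]
extract-min #5 returns 23:
  remove root 23; move last element 50 to root → [50, 25, 35, 36, 42, 57, 44, 58, 37]
  50 vs smaller child 25 at index 1, swap → [25, 50, 35, 36, 42, 57, 44, 58, 37]
  50 vs smaller child 36 at index 3, swap → [25, 36, 35, 50, 42, 57, 44, 58, 37]
  50 vs smaller child 37 at index 8, swap → [25, 36, 35, 37, 42, 57, 44, 58, 50]
extract-min #6 returns 25:
  remove root 25; move last element 50 to root → [50, 36, 35, 37, 42, 57, 44, 58]
  50 vs smaller child 35 at index 2, swap → [35, 36, 50, 37, 42, 57, 44, 58]
  50 vs smaller child 44 at index 6, swap → [35, 36, 44, 37, 42, 57, 50, 58]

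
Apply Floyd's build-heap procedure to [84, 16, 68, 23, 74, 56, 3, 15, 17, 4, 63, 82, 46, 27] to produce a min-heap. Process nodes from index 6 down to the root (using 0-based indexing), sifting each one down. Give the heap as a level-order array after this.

[3, 4, 27, 15, 16, 46, 68, 23, 17, 74, 63, 82, 56, 84]

sift down from index 6: already satisfies heap property
sift down from index 5:
  56 vs smaller child 46 at index 12, swap → [84, 16, 68, 23, 74, 46, 3, 15, 17, 4, 63, 82, 56, 27]
sift down from index 4:
  74 vs smaller child 4 at index 9, swap → [84, 16, 68, 23, 4, 46, 3, 15, 17, 74, 63, 82, 56, 27]
sift down from index 3:
  23 vs smaller child 15 at index 7, swap → [84, 16, 68, 15, 4, 46, 3, 23, 17, 74, 63, 82, 56, 27]
sift down from index 2:
  68 vs smaller child 3 at index 6, swap → [84, 16, 3, 15, 4, 46, 68, 23, 17, 74, 63, 82, 56, 27]
  68 vs only child 27 at index 13, swap → [84, 16, 3, 15, 4, 46, 27, 23, 17, 74, 63, 82, 56, 68]
sift down from index 1:
  16 vs smaller child 4 at index 4, swap → [84, 4, 3, 15, 16, 46, 27, 23, 17, 74, 63, 82, 56, 68]
sift down from index 0:
  84 vs smaller child 3 at index 2, swap → [3, 4, 84, 15, 16, 46, 27, 23, 17, 74, 63, 82, 56, 68]
  84 vs smaller child 27 at index 6, swap → [3, 4, 27, 15, 16, 46, 84, 23, 17, 74, 63, 82, 56, 68]
  84 vs only child 68 at index 13, swap → [3, 4, 27, 15, 16, 46, 68, 23, 17, 74, 63, 82, 56, 84]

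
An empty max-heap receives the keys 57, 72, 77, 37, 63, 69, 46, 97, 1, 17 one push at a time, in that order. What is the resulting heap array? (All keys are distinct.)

Insert 57:
  append 57 at index 0 → [57] (no swap needed)
Insert 72:
  append 72 at index 1 → [57, 72]
  72 > parent 57 at index 0, swap → [72, 57]
Insert 77:
  append 77 at index 2 → [72, 57, 77]
  77 > parent 72 at index 0, swap → [77, 57, 72]
Insert 37:
  append 37 at index 3 → [77, 57, 72, 37] (no swap needed)
Insert 63:
  append 63 at index 4 → [77, 57, 72, 37, 63]
  63 > parent 57 at index 1, swap → [77, 63, 72, 37, 57]
Insert 69:
  append 69 at index 5 → [77, 63, 72, 37, 57, 69] (no swap needed)
Insert 46:
  append 46 at index 6 → [77, 63, 72, 37, 57, 69, 46] (no swap needed)
Insert 97:
  append 97 at index 7 → [77, 63, 72, 37, 57, 69, 46, 97]
  97 > parent 37 at index 3, swap → [77, 63, 72, 97, 57, 69, 46, 37]
  97 > parent 63 at index 1, swap → [77, 97, 72, 63, 57, 69, 46, 37]
  97 > parent 77 at index 0, swap → [97, 77, 72, 63, 57, 69, 46, 37]
Insert 1:
  append 1 at index 8 → [97, 77, 72, 63, 57, 69, 46, 37, 1] (no swap needed)
Insert 17:
  append 17 at index 9 → [97, 77, 72, 63, 57, 69, 46, 37, 1, 17] (no swap needed)

[97, 77, 72, 63, 57, 69, 46, 37, 1, 17]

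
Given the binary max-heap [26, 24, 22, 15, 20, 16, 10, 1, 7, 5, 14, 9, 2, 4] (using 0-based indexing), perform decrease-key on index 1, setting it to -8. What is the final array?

[26, 20, 22, 15, 14, 16, 10, 1, 7, 5, -8, 9, 2, 4]

set index 1 from 24 to -8 → [26, -8, 22, 15, 20, 16, 10, 1, 7, 5, 14, 9, 2, 4]
-8 vs larger child 20 at index 4, swap → [26, 20, 22, 15, -8, 16, 10, 1, 7, 5, 14, 9, 2, 4]
-8 vs larger child 14 at index 10, swap → [26, 20, 22, 15, 14, 16, 10, 1, 7, 5, -8, 9, 2, 4]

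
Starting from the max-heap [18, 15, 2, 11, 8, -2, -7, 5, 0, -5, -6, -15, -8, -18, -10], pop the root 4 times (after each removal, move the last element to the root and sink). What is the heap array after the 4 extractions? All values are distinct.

extract-max #1 returns 18:
  remove root 18; move last element -10 to root → [-10, 15, 2, 11, 8, -2, -7, 5, 0, -5, -6, -15, -8, -18]
  -10 vs larger child 15 at index 1, swap → [15, -10, 2, 11, 8, -2, -7, 5, 0, -5, -6, -15, -8, -18]
  -10 vs larger child 11 at index 3, swap → [15, 11, 2, -10, 8, -2, -7, 5, 0, -5, -6, -15, -8, -18]
  -10 vs larger child 5 at index 7, swap → [15, 11, 2, 5, 8, -2, -7, -10, 0, -5, -6, -15, -8, -18]
extract-max #2 returns 15:
  remove root 15; move last element -18 to root → [-18, 11, 2, 5, 8, -2, -7, -10, 0, -5, -6, -15, -8]
  -18 vs larger child 11 at index 1, swap → [11, -18, 2, 5, 8, -2, -7, -10, 0, -5, -6, -15, -8]
  -18 vs larger child 8 at index 4, swap → [11, 8, 2, 5, -18, -2, -7, -10, 0, -5, -6, -15, -8]
  -18 vs larger child -5 at index 9, swap → [11, 8, 2, 5, -5, -2, -7, -10, 0, -18, -6, -15, -8]
extract-max #3 returns 11:
  remove root 11; move last element -8 to root → [-8, 8, 2, 5, -5, -2, -7, -10, 0, -18, -6, -15]
  -8 vs larger child 8 at index 1, swap → [8, -8, 2, 5, -5, -2, -7, -10, 0, -18, -6, -15]
  -8 vs larger child 5 at index 3, swap → [8, 5, 2, -8, -5, -2, -7, -10, 0, -18, -6, -15]
  -8 vs larger child 0 at index 8, swap → [8, 5, 2, 0, -5, -2, -7, -10, -8, -18, -6, -15]
extract-max #4 returns 8:
  remove root 8; move last element -15 to root → [-15, 5, 2, 0, -5, -2, -7, -10, -8, -18, -6]
  -15 vs larger child 5 at index 1, swap → [5, -15, 2, 0, -5, -2, -7, -10, -8, -18, -6]
  -15 vs larger child 0 at index 3, swap → [5, 0, 2, -15, -5, -2, -7, -10, -8, -18, -6]
  -15 vs larger child -8 at index 8, swap → [5, 0, 2, -8, -5, -2, -7, -10, -15, -18, -6]

[5, 0, 2, -8, -5, -2, -7, -10, -15, -18, -6]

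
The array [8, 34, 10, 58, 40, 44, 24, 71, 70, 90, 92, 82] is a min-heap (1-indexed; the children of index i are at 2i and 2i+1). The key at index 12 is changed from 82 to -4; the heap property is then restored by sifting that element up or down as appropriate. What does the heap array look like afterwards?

set index 12 from 82 to -4 → [8, 34, 10, 58, 40, 44, 24, 71, 70, 90, 92, -4]
-4 < parent 44 at index 6, swap → [8, 34, 10, 58, 40, -4, 24, 71, 70, 90, 92, 44]
-4 < parent 10 at index 3, swap → [8, 34, -4, 58, 40, 10, 24, 71, 70, 90, 92, 44]
-4 < parent 8 at index 1, swap → [-4, 34, 8, 58, 40, 10, 24, 71, 70, 90, 92, 44]

[-4, 34, 8, 58, 40, 10, 24, 71, 70, 90, 92, 44]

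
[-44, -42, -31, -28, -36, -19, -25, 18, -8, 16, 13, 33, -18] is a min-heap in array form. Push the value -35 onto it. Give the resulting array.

append -35 at index 13 → [-44, -42, -31, -28, -36, -19, -25, 18, -8, 16, 13, 33, -18, -35]
-35 < parent -25 at index 6, swap → [-44, -42, -31, -28, -36, -19, -35, 18, -8, 16, 13, 33, -18, -25]
-35 < parent -31 at index 2, swap → [-44, -42, -35, -28, -36, -19, -31, 18, -8, 16, 13, 33, -18, -25]

[-44, -42, -35, -28, -36, -19, -31, 18, -8, 16, 13, 33, -18, -25]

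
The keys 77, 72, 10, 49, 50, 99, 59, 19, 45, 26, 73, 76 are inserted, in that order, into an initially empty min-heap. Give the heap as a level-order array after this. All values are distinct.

Insert 77:
  append 77 at index 0 → [77] (no swap needed)
Insert 72:
  append 72 at index 1 → [77, 72]
  72 < parent 77 at index 0, swap → [72, 77]
Insert 10:
  append 10 at index 2 → [72, 77, 10]
  10 < parent 72 at index 0, swap → [10, 77, 72]
Insert 49:
  append 49 at index 3 → [10, 77, 72, 49]
  49 < parent 77 at index 1, swap → [10, 49, 72, 77]
Insert 50:
  append 50 at index 4 → [10, 49, 72, 77, 50] (no swap needed)
Insert 99:
  append 99 at index 5 → [10, 49, 72, 77, 50, 99] (no swap needed)
Insert 59:
  append 59 at index 6 → [10, 49, 72, 77, 50, 99, 59]
  59 < parent 72 at index 2, swap → [10, 49, 59, 77, 50, 99, 72]
Insert 19:
  append 19 at index 7 → [10, 49, 59, 77, 50, 99, 72, 19]
  19 < parent 77 at index 3, swap → [10, 49, 59, 19, 50, 99, 72, 77]
  19 < parent 49 at index 1, swap → [10, 19, 59, 49, 50, 99, 72, 77]
Insert 45:
  append 45 at index 8 → [10, 19, 59, 49, 50, 99, 72, 77, 45]
  45 < parent 49 at index 3, swap → [10, 19, 59, 45, 50, 99, 72, 77, 49]
Insert 26:
  append 26 at index 9 → [10, 19, 59, 45, 50, 99, 72, 77, 49, 26]
  26 < parent 50 at index 4, swap → [10, 19, 59, 45, 26, 99, 72, 77, 49, 50]
Insert 73:
  append 73 at index 10 → [10, 19, 59, 45, 26, 99, 72, 77, 49, 50, 73] (no swap needed)
Insert 76:
  append 76 at index 11 → [10, 19, 59, 45, 26, 99, 72, 77, 49, 50, 73, 76]
  76 < parent 99 at index 5, swap → [10, 19, 59, 45, 26, 76, 72, 77, 49, 50, 73, 99]

[10, 19, 59, 45, 26, 76, 72, 77, 49, 50, 73, 99]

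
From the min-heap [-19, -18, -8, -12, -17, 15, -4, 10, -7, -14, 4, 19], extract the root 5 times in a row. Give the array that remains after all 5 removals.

extract-min #1 returns -19:
  remove root -19; move last element 19 to root → [19, -18, -8, -12, -17, 15, -4, 10, -7, -14, 4]
  19 vs smaller child -18 at index 1, swap → [-18, 19, -8, -12, -17, 15, -4, 10, -7, -14, 4]
  19 vs smaller child -17 at index 4, swap → [-18, -17, -8, -12, 19, 15, -4, 10, -7, -14, 4]
  19 vs smaller child -14 at index 9, swap → [-18, -17, -8, -12, -14, 15, -4, 10, -7, 19, 4]
extract-min #2 returns -18:
  remove root -18; move last element 4 to root → [4, -17, -8, -12, -14, 15, -4, 10, -7, 19]
  4 vs smaller child -17 at index 1, swap → [-17, 4, -8, -12, -14, 15, -4, 10, -7, 19]
  4 vs smaller child -14 at index 4, swap → [-17, -14, -8, -12, 4, 15, -4, 10, -7, 19]
extract-min #3 returns -17:
  remove root -17; move last element 19 to root → [19, -14, -8, -12, 4, 15, -4, 10, -7]
  19 vs smaller child -14 at index 1, swap → [-14, 19, -8, -12, 4, 15, -4, 10, -7]
  19 vs smaller child -12 at index 3, swap → [-14, -12, -8, 19, 4, 15, -4, 10, -7]
  19 vs smaller child -7 at index 8, swap → [-14, -12, -8, -7, 4, 15, -4, 10, 19]
extract-min #4 returns -14:
  remove root -14; move last element 19 to root → [19, -12, -8, -7, 4, 15, -4, 10]
  19 vs smaller child -12 at index 1, swap → [-12, 19, -8, -7, 4, 15, -4, 10]
  19 vs smaller child -7 at index 3, swap → [-12, -7, -8, 19, 4, 15, -4, 10]
  19 vs only child 10 at index 7, swap → [-12, -7, -8, 10, 4, 15, -4, 19]
extract-min #5 returns -12:
  remove root -12; move last element 19 to root → [19, -7, -8, 10, 4, 15, -4]
  19 vs smaller child -8 at index 2, swap → [-8, -7, 19, 10, 4, 15, -4]
  19 vs smaller child -4 at index 6, swap → [-8, -7, -4, 10, 4, 15, 19]

[-8, -7, -4, 10, 4, 15, 19]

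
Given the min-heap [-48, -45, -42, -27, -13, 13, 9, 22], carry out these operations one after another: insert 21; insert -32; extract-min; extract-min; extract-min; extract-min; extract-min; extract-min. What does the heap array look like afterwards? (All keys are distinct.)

[9, 13, 21, 22]

insert 21:
  append 21 at index 8 → [-48, -45, -42, -27, -13, 13, 9, 22, 21] (no swap needed)
insert -32:
  append -32 at index 9 → [-48, -45, -42, -27, -13, 13, 9, 22, 21, -32]
  -32 < parent -13 at index 4, swap → [-48, -45, -42, -27, -32, 13, 9, 22, 21, -13]
extract-min → returns -48:
  remove root -48; move last element -13 to root → [-13, -45, -42, -27, -32, 13, 9, 22, 21]
  -13 vs smaller child -45 at index 1, swap → [-45, -13, -42, -27, -32, 13, 9, 22, 21]
  -13 vs smaller child -32 at index 4, swap → [-45, -32, -42, -27, -13, 13, 9, 22, 21]
extract-min → returns -45:
  remove root -45; move last element 21 to root → [21, -32, -42, -27, -13, 13, 9, 22]
  21 vs smaller child -42 at index 2, swap → [-42, -32, 21, -27, -13, 13, 9, 22]
  21 vs smaller child 9 at index 6, swap → [-42, -32, 9, -27, -13, 13, 21, 22]
extract-min → returns -42:
  remove root -42; move last element 22 to root → [22, -32, 9, -27, -13, 13, 21]
  22 vs smaller child -32 at index 1, swap → [-32, 22, 9, -27, -13, 13, 21]
  22 vs smaller child -27 at index 3, swap → [-32, -27, 9, 22, -13, 13, 21]
extract-min → returns -32:
  remove root -32; move last element 21 to root → [21, -27, 9, 22, -13, 13]
  21 vs smaller child -27 at index 1, swap → [-27, 21, 9, 22, -13, 13]
  21 vs smaller child -13 at index 4, swap → [-27, -13, 9, 22, 21, 13]
extract-min → returns -27:
  remove root -27; move last element 13 to root → [13, -13, 9, 22, 21]
  13 vs smaller child -13 at index 1, swap → [-13, 13, 9, 22, 21]
extract-min → returns -13:
  remove root -13; move last element 21 to root → [21, 13, 9, 22]
  21 vs smaller child 9 at index 2, swap → [9, 13, 21, 22]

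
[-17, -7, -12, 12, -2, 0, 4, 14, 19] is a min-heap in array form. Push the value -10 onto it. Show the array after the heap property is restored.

[-17, -10, -12, 12, -7, 0, 4, 14, 19, -2]

append -10 at index 9 → [-17, -7, -12, 12, -2, 0, 4, 14, 19, -10]
-10 < parent -2 at index 4, swap → [-17, -7, -12, 12, -10, 0, 4, 14, 19, -2]
-10 < parent -7 at index 1, swap → [-17, -10, -12, 12, -7, 0, 4, 14, 19, -2]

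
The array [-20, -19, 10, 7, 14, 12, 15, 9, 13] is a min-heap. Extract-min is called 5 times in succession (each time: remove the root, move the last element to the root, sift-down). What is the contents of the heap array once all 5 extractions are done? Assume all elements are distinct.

extract-min #1 returns -20:
  remove root -20; move last element 13 to root → [13, -19, 10, 7, 14, 12, 15, 9]
  13 vs smaller child -19 at index 1, swap → [-19, 13, 10, 7, 14, 12, 15, 9]
  13 vs smaller child 7 at index 3, swap → [-19, 7, 10, 13, 14, 12, 15, 9]
  13 vs only child 9 at index 7, swap → [-19, 7, 10, 9, 14, 12, 15, 13]
extract-min #2 returns -19:
  remove root -19; move last element 13 to root → [13, 7, 10, 9, 14, 12, 15]
  13 vs smaller child 7 at index 1, swap → [7, 13, 10, 9, 14, 12, 15]
  13 vs smaller child 9 at index 3, swap → [7, 9, 10, 13, 14, 12, 15]
extract-min #3 returns 7:
  remove root 7; move last element 15 to root → [15, 9, 10, 13, 14, 12]
  15 vs smaller child 9 at index 1, swap → [9, 15, 10, 13, 14, 12]
  15 vs smaller child 13 at index 3, swap → [9, 13, 10, 15, 14, 12]
extract-min #4 returns 9:
  remove root 9; move last element 12 to root → [12, 13, 10, 15, 14]
  12 vs smaller child 10 at index 2, swap → [10, 13, 12, 15, 14]
extract-min #5 returns 10:
  remove root 10; move last element 14 to root → [14, 13, 12, 15]
  14 vs smaller child 12 at index 2, swap → [12, 13, 14, 15]

[12, 13, 14, 15]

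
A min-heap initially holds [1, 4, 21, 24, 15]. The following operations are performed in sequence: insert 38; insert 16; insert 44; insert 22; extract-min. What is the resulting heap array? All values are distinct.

[4, 15, 16, 22, 24, 38, 21, 44]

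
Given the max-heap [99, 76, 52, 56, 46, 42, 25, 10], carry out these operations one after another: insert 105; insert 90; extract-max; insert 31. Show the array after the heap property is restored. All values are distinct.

insert 105:
  append 105 at index 8 → [99, 76, 52, 56, 46, 42, 25, 10, 105]
  105 > parent 56 at index 3, swap → [99, 76, 52, 105, 46, 42, 25, 10, 56]
  105 > parent 76 at index 1, swap → [99, 105, 52, 76, 46, 42, 25, 10, 56]
  105 > parent 99 at index 0, swap → [105, 99, 52, 76, 46, 42, 25, 10, 56]
insert 90:
  append 90 at index 9 → [105, 99, 52, 76, 46, 42, 25, 10, 56, 90]
  90 > parent 46 at index 4, swap → [105, 99, 52, 76, 90, 42, 25, 10, 56, 46]
extract-max → returns 105:
  remove root 105; move last element 46 to root → [46, 99, 52, 76, 90, 42, 25, 10, 56]
  46 vs larger child 99 at index 1, swap → [99, 46, 52, 76, 90, 42, 25, 10, 56]
  46 vs larger child 90 at index 4, swap → [99, 90, 52, 76, 46, 42, 25, 10, 56]
insert 31:
  append 31 at index 9 → [99, 90, 52, 76, 46, 42, 25, 10, 56, 31] (no swap needed)

[99, 90, 52, 76, 46, 42, 25, 10, 56, 31]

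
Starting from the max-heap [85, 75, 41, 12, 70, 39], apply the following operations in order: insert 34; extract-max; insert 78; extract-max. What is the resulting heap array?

[75, 70, 41, 12, 34, 39]

insert 34:
  append 34 at index 6 → [85, 75, 41, 12, 70, 39, 34] (no swap needed)
extract-max → returns 85:
  remove root 85; move last element 34 to root → [34, 75, 41, 12, 70, 39]
  34 vs larger child 75 at index 1, swap → [75, 34, 41, 12, 70, 39]
  34 vs larger child 70 at index 4, swap → [75, 70, 41, 12, 34, 39]
insert 78:
  append 78 at index 6 → [75, 70, 41, 12, 34, 39, 78]
  78 > parent 41 at index 2, swap → [75, 70, 78, 12, 34, 39, 41]
  78 > parent 75 at index 0, swap → [78, 70, 75, 12, 34, 39, 41]
extract-max → returns 78:
  remove root 78; move last element 41 to root → [41, 70, 75, 12, 34, 39]
  41 vs larger child 75 at index 2, swap → [75, 70, 41, 12, 34, 39]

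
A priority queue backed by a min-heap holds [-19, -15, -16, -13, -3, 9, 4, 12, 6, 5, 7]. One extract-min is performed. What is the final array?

remove root -19; move last element 7 to root → [7, -15, -16, -13, -3, 9, 4, 12, 6, 5]
7 vs smaller child -16 at index 2, swap → [-16, -15, 7, -13, -3, 9, 4, 12, 6, 5]
7 vs smaller child 4 at index 6, swap → [-16, -15, 4, -13, -3, 9, 7, 12, 6, 5]

[-16, -15, 4, -13, -3, 9, 7, 12, 6, 5]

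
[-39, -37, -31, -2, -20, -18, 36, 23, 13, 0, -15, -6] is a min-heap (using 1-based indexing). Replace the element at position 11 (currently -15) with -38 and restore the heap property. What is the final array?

set index 11 from -15 to -38 → [-39, -37, -31, -2, -20, -18, 36, 23, 13, 0, -38, -6]
-38 < parent -20 at index 5, swap → [-39, -37, -31, -2, -38, -18, 36, 23, 13, 0, -20, -6]
-38 < parent -37 at index 2, swap → [-39, -38, -31, -2, -37, -18, 36, 23, 13, 0, -20, -6]

[-39, -38, -31, -2, -37, -18, 36, 23, 13, 0, -20, -6]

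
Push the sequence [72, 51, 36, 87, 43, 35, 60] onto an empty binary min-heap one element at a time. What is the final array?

[35, 43, 36, 87, 72, 51, 60]

Insert 72:
  append 72 at index 0 → [72] (no swap needed)
Insert 51:
  append 51 at index 1 → [72, 51]
  51 < parent 72 at index 0, swap → [51, 72]
Insert 36:
  append 36 at index 2 → [51, 72, 36]
  36 < parent 51 at index 0, swap → [36, 72, 51]
Insert 87:
  append 87 at index 3 → [36, 72, 51, 87] (no swap needed)
Insert 43:
  append 43 at index 4 → [36, 72, 51, 87, 43]
  43 < parent 72 at index 1, swap → [36, 43, 51, 87, 72]
Insert 35:
  append 35 at index 5 → [36, 43, 51, 87, 72, 35]
  35 < parent 51 at index 2, swap → [36, 43, 35, 87, 72, 51]
  35 < parent 36 at index 0, swap → [35, 43, 36, 87, 72, 51]
Insert 60:
  append 60 at index 6 → [35, 43, 36, 87, 72, 51, 60] (no swap needed)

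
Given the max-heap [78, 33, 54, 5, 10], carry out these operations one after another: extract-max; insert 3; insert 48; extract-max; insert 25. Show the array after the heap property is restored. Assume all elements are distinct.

extract-max → returns 78:
  remove root 78; move last element 10 to root → [10, 33, 54, 5]
  10 vs larger child 54 at index 2, swap → [54, 33, 10, 5]
insert 3:
  append 3 at index 4 → [54, 33, 10, 5, 3] (no swap needed)
insert 48:
  append 48 at index 5 → [54, 33, 10, 5, 3, 48]
  48 > parent 10 at index 2, swap → [54, 33, 48, 5, 3, 10]
extract-max → returns 54:
  remove root 54; move last element 10 to root → [10, 33, 48, 5, 3]
  10 vs larger child 48 at index 2, swap → [48, 33, 10, 5, 3]
insert 25:
  append 25 at index 5 → [48, 33, 10, 5, 3, 25]
  25 > parent 10 at index 2, swap → [48, 33, 25, 5, 3, 10]

[48, 33, 25, 5, 3, 10]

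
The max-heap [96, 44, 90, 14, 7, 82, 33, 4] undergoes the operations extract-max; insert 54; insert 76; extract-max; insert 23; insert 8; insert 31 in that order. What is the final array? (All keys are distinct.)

[82, 76, 44, 54, 31, 4, 33, 14, 23, 7, 8]

extract-max → returns 96:
  remove root 96; move last element 4 to root → [4, 44, 90, 14, 7, 82, 33]
  4 vs larger child 90 at index 2, swap → [90, 44, 4, 14, 7, 82, 33]
  4 vs larger child 82 at index 5, swap → [90, 44, 82, 14, 7, 4, 33]
insert 54:
  append 54 at index 7 → [90, 44, 82, 14, 7, 4, 33, 54]
  54 > parent 14 at index 3, swap → [90, 44, 82, 54, 7, 4, 33, 14]
  54 > parent 44 at index 1, swap → [90, 54, 82, 44, 7, 4, 33, 14]
insert 76:
  append 76 at index 8 → [90, 54, 82, 44, 7, 4, 33, 14, 76]
  76 > parent 44 at index 3, swap → [90, 54, 82, 76, 7, 4, 33, 14, 44]
  76 > parent 54 at index 1, swap → [90, 76, 82, 54, 7, 4, 33, 14, 44]
extract-max → returns 90:
  remove root 90; move last element 44 to root → [44, 76, 82, 54, 7, 4, 33, 14]
  44 vs larger child 82 at index 2, swap → [82, 76, 44, 54, 7, 4, 33, 14]
insert 23:
  append 23 at index 8 → [82, 76, 44, 54, 7, 4, 33, 14, 23] (no swap needed)
insert 8:
  append 8 at index 9 → [82, 76, 44, 54, 7, 4, 33, 14, 23, 8]
  8 > parent 7 at index 4, swap → [82, 76, 44, 54, 8, 4, 33, 14, 23, 7]
insert 31:
  append 31 at index 10 → [82, 76, 44, 54, 8, 4, 33, 14, 23, 7, 31]
  31 > parent 8 at index 4, swap → [82, 76, 44, 54, 31, 4, 33, 14, 23, 7, 8]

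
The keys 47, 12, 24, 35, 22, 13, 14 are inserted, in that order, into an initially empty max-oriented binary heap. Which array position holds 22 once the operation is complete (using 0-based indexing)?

4

Insert 47:
  append 47 at index 0 → [47] (no swap needed)
Insert 12:
  append 12 at index 1 → [47, 12] (no swap needed)
Insert 24:
  append 24 at index 2 → [47, 12, 24] (no swap needed)
Insert 35:
  append 35 at index 3 → [47, 12, 24, 35]
  35 > parent 12 at index 1, swap → [47, 35, 24, 12]
Insert 22:
  append 22 at index 4 → [47, 35, 24, 12, 22] (no swap needed)
Insert 13:
  append 13 at index 5 → [47, 35, 24, 12, 22, 13] (no swap needed)
Insert 14:
  append 14 at index 6 → [47, 35, 24, 12, 22, 13, 14] (no swap needed)
resulting array: [47, 35, 24, 12, 22, 13, 14]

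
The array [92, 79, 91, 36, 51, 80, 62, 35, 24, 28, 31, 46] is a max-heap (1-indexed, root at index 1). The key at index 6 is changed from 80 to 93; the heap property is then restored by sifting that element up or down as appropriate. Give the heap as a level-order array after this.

[93, 79, 92, 36, 51, 91, 62, 35, 24, 28, 31, 46]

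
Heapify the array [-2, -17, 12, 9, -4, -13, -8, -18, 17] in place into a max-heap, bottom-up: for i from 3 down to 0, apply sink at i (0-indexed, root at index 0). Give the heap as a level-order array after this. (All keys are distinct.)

sift down from index 3:
  9 vs larger child 17 at index 8, swap → [-2, -17, 12, 17, -4, -13, -8, -18, 9]
sift down from index 2: already satisfies heap property
sift down from index 1:
  -17 vs larger child 17 at index 3, swap → [-2, 17, 12, -17, -4, -13, -8, -18, 9]
  -17 vs larger child 9 at index 8, swap → [-2, 17, 12, 9, -4, -13, -8, -18, -17]
sift down from index 0:
  -2 vs larger child 17 at index 1, swap → [17, -2, 12, 9, -4, -13, -8, -18, -17]
  -2 vs larger child 9 at index 3, swap → [17, 9, 12, -2, -4, -13, -8, -18, -17]

[17, 9, 12, -2, -4, -13, -8, -18, -17]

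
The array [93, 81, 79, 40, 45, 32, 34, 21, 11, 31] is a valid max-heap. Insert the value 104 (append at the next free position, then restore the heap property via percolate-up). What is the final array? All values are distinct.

append 104 at index 10 → [93, 81, 79, 40, 45, 32, 34, 21, 11, 31, 104]
104 > parent 45 at index 4, swap → [93, 81, 79, 40, 104, 32, 34, 21, 11, 31, 45]
104 > parent 81 at index 1, swap → [93, 104, 79, 40, 81, 32, 34, 21, 11, 31, 45]
104 > parent 93 at index 0, swap → [104, 93, 79, 40, 81, 32, 34, 21, 11, 31, 45]

[104, 93, 79, 40, 81, 32, 34, 21, 11, 31, 45]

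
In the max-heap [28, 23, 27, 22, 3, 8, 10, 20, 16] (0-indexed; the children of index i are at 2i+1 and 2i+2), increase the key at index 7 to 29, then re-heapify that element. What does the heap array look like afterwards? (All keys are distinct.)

set index 7 from 20 to 29 → [28, 23, 27, 22, 3, 8, 10, 29, 16]
29 > parent 22 at index 3, swap → [28, 23, 27, 29, 3, 8, 10, 22, 16]
29 > parent 23 at index 1, swap → [28, 29, 27, 23, 3, 8, 10, 22, 16]
29 > parent 28 at index 0, swap → [29, 28, 27, 23, 3, 8, 10, 22, 16]

[29, 28, 27, 23, 3, 8, 10, 22, 16]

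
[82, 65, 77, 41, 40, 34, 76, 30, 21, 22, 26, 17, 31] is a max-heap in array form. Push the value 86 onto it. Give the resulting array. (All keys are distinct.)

append 86 at index 13 → [82, 65, 77, 41, 40, 34, 76, 30, 21, 22, 26, 17, 31, 86]
86 > parent 76 at index 6, swap → [82, 65, 77, 41, 40, 34, 86, 30, 21, 22, 26, 17, 31, 76]
86 > parent 77 at index 2, swap → [82, 65, 86, 41, 40, 34, 77, 30, 21, 22, 26, 17, 31, 76]
86 > parent 82 at index 0, swap → [86, 65, 82, 41, 40, 34, 77, 30, 21, 22, 26, 17, 31, 76]

[86, 65, 82, 41, 40, 34, 77, 30, 21, 22, 26, 17, 31, 76]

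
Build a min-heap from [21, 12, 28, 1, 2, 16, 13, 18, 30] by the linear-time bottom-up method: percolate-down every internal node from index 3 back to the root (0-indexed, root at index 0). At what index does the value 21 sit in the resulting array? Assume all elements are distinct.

sift down from index 3: already satisfies heap property
sift down from index 2:
  28 vs smaller child 13 at index 6, swap → [21, 12, 13, 1, 2, 16, 28, 18, 30]
sift down from index 1:
  12 vs smaller child 1 at index 3, swap → [21, 1, 13, 12, 2, 16, 28, 18, 30]
sift down from index 0:
  21 vs smaller child 1 at index 1, swap → [1, 21, 13, 12, 2, 16, 28, 18, 30]
  21 vs smaller child 2 at index 4, swap → [1, 2, 13, 12, 21, 16, 28, 18, 30]
resulting array: [1, 2, 13, 12, 21, 16, 28, 18, 30]

4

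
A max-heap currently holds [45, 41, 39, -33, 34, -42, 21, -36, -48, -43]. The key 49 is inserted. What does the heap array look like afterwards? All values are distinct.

[49, 45, 39, -33, 41, -42, 21, -36, -48, -43, 34]

append 49 at index 10 → [45, 41, 39, -33, 34, -42, 21, -36, -48, -43, 49]
49 > parent 34 at index 4, swap → [45, 41, 39, -33, 49, -42, 21, -36, -48, -43, 34]
49 > parent 41 at index 1, swap → [45, 49, 39, -33, 41, -42, 21, -36, -48, -43, 34]
49 > parent 45 at index 0, swap → [49, 45, 39, -33, 41, -42, 21, -36, -48, -43, 34]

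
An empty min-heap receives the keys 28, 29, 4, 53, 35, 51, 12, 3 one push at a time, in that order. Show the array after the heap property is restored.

Insert 28:
  append 28 at index 0 → [28] (no swap needed)
Insert 29:
  append 29 at index 1 → [28, 29] (no swap needed)
Insert 4:
  append 4 at index 2 → [28, 29, 4]
  4 < parent 28 at index 0, swap → [4, 29, 28]
Insert 53:
  append 53 at index 3 → [4, 29, 28, 53] (no swap needed)
Insert 35:
  append 35 at index 4 → [4, 29, 28, 53, 35] (no swap needed)
Insert 51:
  append 51 at index 5 → [4, 29, 28, 53, 35, 51] (no swap needed)
Insert 12:
  append 12 at index 6 → [4, 29, 28, 53, 35, 51, 12]
  12 < parent 28 at index 2, swap → [4, 29, 12, 53, 35, 51, 28]
Insert 3:
  append 3 at index 7 → [4, 29, 12, 53, 35, 51, 28, 3]
  3 < parent 53 at index 3, swap → [4, 29, 12, 3, 35, 51, 28, 53]
  3 < parent 29 at index 1, swap → [4, 3, 12, 29, 35, 51, 28, 53]
  3 < parent 4 at index 0, swap → [3, 4, 12, 29, 35, 51, 28, 53]

[3, 4, 12, 29, 35, 51, 28, 53]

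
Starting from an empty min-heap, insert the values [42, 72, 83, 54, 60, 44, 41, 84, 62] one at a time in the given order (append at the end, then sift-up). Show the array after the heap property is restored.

[41, 54, 42, 62, 60, 83, 44, 84, 72]

Insert 42:
  append 42 at index 0 → [42] (no swap needed)
Insert 72:
  append 72 at index 1 → [42, 72] (no swap needed)
Insert 83:
  append 83 at index 2 → [42, 72, 83] (no swap needed)
Insert 54:
  append 54 at index 3 → [42, 72, 83, 54]
  54 < parent 72 at index 1, swap → [42, 54, 83, 72]
Insert 60:
  append 60 at index 4 → [42, 54, 83, 72, 60] (no swap needed)
Insert 44:
  append 44 at index 5 → [42, 54, 83, 72, 60, 44]
  44 < parent 83 at index 2, swap → [42, 54, 44, 72, 60, 83]
Insert 41:
  append 41 at index 6 → [42, 54, 44, 72, 60, 83, 41]
  41 < parent 44 at index 2, swap → [42, 54, 41, 72, 60, 83, 44]
  41 < parent 42 at index 0, swap → [41, 54, 42, 72, 60, 83, 44]
Insert 84:
  append 84 at index 7 → [41, 54, 42, 72, 60, 83, 44, 84] (no swap needed)
Insert 62:
  append 62 at index 8 → [41, 54, 42, 72, 60, 83, 44, 84, 62]
  62 < parent 72 at index 3, swap → [41, 54, 42, 62, 60, 83, 44, 84, 72]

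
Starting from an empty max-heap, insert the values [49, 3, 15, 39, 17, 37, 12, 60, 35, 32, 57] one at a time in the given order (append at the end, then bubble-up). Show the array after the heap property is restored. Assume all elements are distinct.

[60, 57, 37, 39, 49, 15, 12, 3, 35, 17, 32]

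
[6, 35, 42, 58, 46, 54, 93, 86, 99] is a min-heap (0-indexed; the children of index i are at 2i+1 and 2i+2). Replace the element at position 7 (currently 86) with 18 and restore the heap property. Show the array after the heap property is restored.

[6, 18, 42, 35, 46, 54, 93, 58, 99]

set index 7 from 86 to 18 → [6, 35, 42, 58, 46, 54, 93, 18, 99]
18 < parent 58 at index 3, swap → [6, 35, 42, 18, 46, 54, 93, 58, 99]
18 < parent 35 at index 1, swap → [6, 18, 42, 35, 46, 54, 93, 58, 99]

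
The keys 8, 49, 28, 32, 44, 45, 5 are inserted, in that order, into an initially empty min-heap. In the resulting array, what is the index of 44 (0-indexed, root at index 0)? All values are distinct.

4

Insert 8:
  append 8 at index 0 → [8] (no swap needed)
Insert 49:
  append 49 at index 1 → [8, 49] (no swap needed)
Insert 28:
  append 28 at index 2 → [8, 49, 28] (no swap needed)
Insert 32:
  append 32 at index 3 → [8, 49, 28, 32]
  32 < parent 49 at index 1, swap → [8, 32, 28, 49]
Insert 44:
  append 44 at index 4 → [8, 32, 28, 49, 44] (no swap needed)
Insert 45:
  append 45 at index 5 → [8, 32, 28, 49, 44, 45] (no swap needed)
Insert 5:
  append 5 at index 6 → [8, 32, 28, 49, 44, 45, 5]
  5 < parent 28 at index 2, swap → [8, 32, 5, 49, 44, 45, 28]
  5 < parent 8 at index 0, swap → [5, 32, 8, 49, 44, 45, 28]
resulting array: [5, 32, 8, 49, 44, 45, 28]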